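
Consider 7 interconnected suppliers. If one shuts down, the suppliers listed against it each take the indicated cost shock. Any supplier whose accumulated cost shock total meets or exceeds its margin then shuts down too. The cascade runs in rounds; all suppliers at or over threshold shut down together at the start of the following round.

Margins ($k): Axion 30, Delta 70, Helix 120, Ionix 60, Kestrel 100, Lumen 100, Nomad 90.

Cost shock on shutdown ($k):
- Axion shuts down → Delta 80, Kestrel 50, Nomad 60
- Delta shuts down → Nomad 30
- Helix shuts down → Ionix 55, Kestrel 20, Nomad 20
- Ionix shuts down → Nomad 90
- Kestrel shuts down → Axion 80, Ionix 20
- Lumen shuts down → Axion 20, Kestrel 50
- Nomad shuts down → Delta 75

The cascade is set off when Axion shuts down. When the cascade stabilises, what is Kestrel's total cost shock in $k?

50

Round 1 — Axion shuts down (initial).
  Delta: +80 → 80 ≥ 70
  Kestrel: +50 → 50 < 100
  Nomad: +60 → 60 < 90
Round 2 — Delta shuts down.
  Nomad: +30 → 90 ≥ 90
Round 3 — Nomad shuts down.
No further shutdowns.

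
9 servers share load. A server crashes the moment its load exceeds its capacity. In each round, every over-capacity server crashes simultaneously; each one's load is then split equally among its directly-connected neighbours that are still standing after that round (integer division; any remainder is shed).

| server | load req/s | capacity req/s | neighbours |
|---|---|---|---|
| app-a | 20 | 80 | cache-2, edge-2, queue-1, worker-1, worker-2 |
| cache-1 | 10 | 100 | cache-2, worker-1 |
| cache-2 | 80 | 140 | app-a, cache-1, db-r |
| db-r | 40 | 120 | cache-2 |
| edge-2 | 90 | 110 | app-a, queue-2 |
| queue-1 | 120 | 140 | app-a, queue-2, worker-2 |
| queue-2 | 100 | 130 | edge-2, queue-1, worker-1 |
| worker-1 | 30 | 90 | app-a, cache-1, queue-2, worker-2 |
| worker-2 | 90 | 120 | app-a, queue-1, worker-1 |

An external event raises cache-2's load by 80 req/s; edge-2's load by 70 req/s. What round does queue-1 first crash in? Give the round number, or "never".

3

Round 1 — cache-2 at 160 > 140; edge-2 at 160 > 110. cache-2, edge-2 crash.
  cache-2 sheds 160 req/s to app-a, cache-1, db-r: 53 each (1 lost).
    app-a: 20+53 = 73 ≤ 80
    cache-1: 10+53 = 63 ≤ 100
    db-r: 40+53 = 93 ≤ 120
  edge-2 sheds 160 req/s to app-a, queue-2: 80 each.
    app-a: 73+80 = 153 > 80
    queue-2: 100+80 = 180 > 130
Round 2 — app-a, queue-2 crash.
  app-a sheds 153 req/s to queue-1, worker-1, worker-2: 51 each.
    queue-1: 120+51 = 171 > 140
    worker-1: 30+51 = 81 ≤ 90
    worker-2: 90+51 = 141 > 120
  queue-2 sheds 180 req/s to queue-1, worker-1: 90 each.
    queue-1: 171+90 = 261 > 140
    worker-1: 81+90 = 171 > 90
Round 3 — queue-1, worker-1, worker-2 crash.
  queue-1 sheds 261 req/s: no online neighbours, lost.
  worker-1 sheds 171 req/s to cache-1: 171 each.
    cache-1: 63+171 = 234 > 100
  worker-2 sheds 141 req/s: no online neighbours, lost.
Round 4 — cache-1 crashes.
  cache-1 sheds 234 req/s: no online neighbours, lost.
No further crashes.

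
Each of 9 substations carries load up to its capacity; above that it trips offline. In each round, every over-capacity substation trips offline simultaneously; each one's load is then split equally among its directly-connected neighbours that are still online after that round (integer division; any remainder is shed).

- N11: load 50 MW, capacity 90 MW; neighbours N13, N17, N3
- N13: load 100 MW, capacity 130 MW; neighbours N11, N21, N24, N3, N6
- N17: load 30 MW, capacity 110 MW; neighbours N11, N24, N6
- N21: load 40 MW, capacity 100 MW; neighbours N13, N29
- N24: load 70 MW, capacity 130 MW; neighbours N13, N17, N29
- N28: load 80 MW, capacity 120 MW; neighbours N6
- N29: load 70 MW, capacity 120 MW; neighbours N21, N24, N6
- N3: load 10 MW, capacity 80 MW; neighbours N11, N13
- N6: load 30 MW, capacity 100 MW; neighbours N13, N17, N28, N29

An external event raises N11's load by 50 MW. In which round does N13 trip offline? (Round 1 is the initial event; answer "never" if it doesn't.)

2

Round 1 — N11 at 100 > 90. N11 trips offline.
  N11 sheds 100 MW to N13, N17, N3: 33 each (1 lost).
    N13: 100+33 = 133 > 130
    N17: 30+33 = 63 ≤ 110
    N3: 10+33 = 43 ≤ 80
Round 2 — N13 trips offline.
  N13 sheds 133 MW to N21, N24, N3, N6: 33 each (1 lost).
    N21: 40+33 = 73 ≤ 100
    N24: 70+33 = 103 ≤ 130
    N3: 43+33 = 76 ≤ 80
    N6: 30+33 = 63 ≤ 100
No further trips.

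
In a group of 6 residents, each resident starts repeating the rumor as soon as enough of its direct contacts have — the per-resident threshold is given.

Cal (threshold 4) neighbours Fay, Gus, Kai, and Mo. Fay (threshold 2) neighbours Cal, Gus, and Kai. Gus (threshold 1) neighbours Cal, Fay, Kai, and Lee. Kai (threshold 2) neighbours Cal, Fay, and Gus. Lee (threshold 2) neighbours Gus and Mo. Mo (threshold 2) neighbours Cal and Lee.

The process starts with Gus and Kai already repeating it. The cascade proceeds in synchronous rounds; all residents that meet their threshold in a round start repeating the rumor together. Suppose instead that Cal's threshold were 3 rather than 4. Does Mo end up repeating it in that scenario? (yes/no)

With Cal's threshold at 3:
Round 1 — Gus, Kai start repeating the rumor (initial).
Round 2 — checking thresholds:
  Cal: 2 of 4 neighbours < 3, below threshold.
  Fay: 2 of 3 neighbours ≥ 2, starts repeating the rumor.
  Lee: 1 of 2 neighbours < 2, below threshold.
Round 3 — checking thresholds:
  Cal: 3 of 4 neighbours ≥ 3, starts repeating the rumor.
  Lee: 1 of 2 neighbours < 2, below threshold.
Round 4 — no new spreads; cascade stops.

no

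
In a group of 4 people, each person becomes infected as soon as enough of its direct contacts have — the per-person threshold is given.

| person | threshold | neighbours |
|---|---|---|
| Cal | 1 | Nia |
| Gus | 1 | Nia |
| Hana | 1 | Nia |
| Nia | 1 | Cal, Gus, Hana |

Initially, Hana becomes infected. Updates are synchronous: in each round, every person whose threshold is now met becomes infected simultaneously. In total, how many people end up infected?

Round 1 — Hana becomes infected (initial).
Round 2 — checking thresholds:
  Nia: 1 of 3 neighbours ≥ 1, becomes infected.
Round 3 — checking thresholds:
  Cal: 1 of 1 neighbours ≥ 1, becomes infected.
  Gus: 1 of 1 neighbours ≥ 1, becomes infected.
Round 4 — no new infections; cascade stops.

4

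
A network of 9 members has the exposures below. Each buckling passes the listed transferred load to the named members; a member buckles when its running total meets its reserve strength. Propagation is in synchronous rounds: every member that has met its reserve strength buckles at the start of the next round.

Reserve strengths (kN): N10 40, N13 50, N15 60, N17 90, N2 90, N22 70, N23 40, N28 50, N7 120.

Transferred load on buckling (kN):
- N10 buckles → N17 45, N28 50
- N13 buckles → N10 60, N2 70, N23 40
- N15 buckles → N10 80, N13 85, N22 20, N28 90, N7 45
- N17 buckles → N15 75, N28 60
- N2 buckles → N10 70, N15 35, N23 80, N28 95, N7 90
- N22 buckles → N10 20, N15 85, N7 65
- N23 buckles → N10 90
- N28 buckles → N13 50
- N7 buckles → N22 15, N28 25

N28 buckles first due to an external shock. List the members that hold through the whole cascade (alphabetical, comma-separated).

N15, N17, N2, N22, N7

Round 1 — N28 buckles (initial).
  N13: +50 → 50 ≥ 50
Round 2 — N13 buckles.
  N10: +60 → 60 ≥ 40
  N2: +70 → 70 < 90
  N23: +40 → 40 ≥ 40
Round 3 — N10, N23 buckle.
  N17: +45 → 45 < 90
No further bucklings.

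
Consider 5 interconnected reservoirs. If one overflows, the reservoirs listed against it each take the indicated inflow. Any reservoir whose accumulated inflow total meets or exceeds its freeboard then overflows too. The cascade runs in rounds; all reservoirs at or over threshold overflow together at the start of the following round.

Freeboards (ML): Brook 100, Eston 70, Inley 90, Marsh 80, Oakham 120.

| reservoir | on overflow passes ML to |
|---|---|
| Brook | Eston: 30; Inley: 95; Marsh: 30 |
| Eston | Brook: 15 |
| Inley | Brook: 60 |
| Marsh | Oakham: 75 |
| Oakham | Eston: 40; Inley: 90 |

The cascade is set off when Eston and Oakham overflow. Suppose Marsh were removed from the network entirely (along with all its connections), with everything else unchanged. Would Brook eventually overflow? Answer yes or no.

With Marsh removed:
Round 1 — Eston, Oakham overflow (initial).
  Brook: +15 → 15 < 100
  Inley: +90 → 90 ≥ 90
Round 2 — Inley overflows.
  Brook: +60 → 75 < 100
No further overflows.

no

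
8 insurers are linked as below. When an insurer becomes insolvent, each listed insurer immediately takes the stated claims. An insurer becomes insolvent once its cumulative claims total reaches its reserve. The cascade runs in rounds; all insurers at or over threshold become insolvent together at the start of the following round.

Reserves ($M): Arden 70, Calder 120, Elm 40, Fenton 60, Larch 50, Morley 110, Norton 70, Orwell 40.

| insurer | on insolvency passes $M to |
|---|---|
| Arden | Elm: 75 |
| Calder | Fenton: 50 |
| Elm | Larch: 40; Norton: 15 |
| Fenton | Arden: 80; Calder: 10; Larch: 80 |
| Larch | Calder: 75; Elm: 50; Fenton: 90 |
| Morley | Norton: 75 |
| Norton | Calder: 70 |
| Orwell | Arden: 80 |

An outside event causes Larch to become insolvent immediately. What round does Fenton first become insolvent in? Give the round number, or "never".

2

Round 1 — Larch becomes insolvent (initial).
  Calder: +75 → 75 < 120
  Elm: +50 → 50 ≥ 40
  Fenton: +90 → 90 ≥ 60
Round 2 — Elm, Fenton become insolvent.
  Arden: +80 → 80 ≥ 70
  Calder: +10 → 85 < 120
  Norton: +15 → 15 < 70
Round 3 — Arden becomes insolvent.
No further insolvencies.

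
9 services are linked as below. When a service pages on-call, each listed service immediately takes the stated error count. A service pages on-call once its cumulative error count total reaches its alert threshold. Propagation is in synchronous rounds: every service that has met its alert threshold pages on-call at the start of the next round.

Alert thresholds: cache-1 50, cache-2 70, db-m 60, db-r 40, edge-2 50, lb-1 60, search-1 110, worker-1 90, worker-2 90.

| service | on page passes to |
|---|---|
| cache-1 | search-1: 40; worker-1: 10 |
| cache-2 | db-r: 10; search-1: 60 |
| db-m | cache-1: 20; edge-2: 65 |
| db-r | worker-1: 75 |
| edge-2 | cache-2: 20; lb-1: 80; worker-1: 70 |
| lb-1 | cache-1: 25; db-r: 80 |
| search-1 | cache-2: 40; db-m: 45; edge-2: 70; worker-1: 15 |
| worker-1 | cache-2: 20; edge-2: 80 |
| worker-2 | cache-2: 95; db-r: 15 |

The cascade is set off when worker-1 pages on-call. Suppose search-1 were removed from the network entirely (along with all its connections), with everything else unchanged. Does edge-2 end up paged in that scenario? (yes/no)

yes

With search-1 removed:
Round 1 — worker-1 pages on-call (initial).
  cache-2: +20 → 20 < 70
  edge-2: +80 → 80 ≥ 50
Round 2 — edge-2 pages on-call.
  cache-2: +20 → 40 < 70
  lb-1: +80 → 80 ≥ 60
Round 3 — lb-1 pages on-call.
  cache-1: +25 → 25 < 50
  db-r: +80 → 80 ≥ 40
Round 4 — db-r pages on-call.
No further pages.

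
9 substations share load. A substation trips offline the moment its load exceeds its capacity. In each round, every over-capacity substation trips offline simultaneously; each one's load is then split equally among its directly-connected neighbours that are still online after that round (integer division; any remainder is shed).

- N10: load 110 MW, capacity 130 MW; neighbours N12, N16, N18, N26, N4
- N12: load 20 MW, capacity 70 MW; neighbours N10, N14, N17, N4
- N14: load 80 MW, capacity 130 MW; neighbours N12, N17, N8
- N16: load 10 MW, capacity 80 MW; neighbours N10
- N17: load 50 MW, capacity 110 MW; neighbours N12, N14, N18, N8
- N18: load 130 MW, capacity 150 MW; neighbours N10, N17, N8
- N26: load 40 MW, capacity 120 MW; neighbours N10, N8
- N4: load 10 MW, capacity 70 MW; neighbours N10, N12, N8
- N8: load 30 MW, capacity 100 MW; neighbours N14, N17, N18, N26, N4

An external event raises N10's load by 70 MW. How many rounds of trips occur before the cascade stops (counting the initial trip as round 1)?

Round 1 — N10 at 180 > 130. N10 trips offline.
  N10 sheds 180 MW to N12, N16, N18, N26, N4: 36 each.
    N12: 20+36 = 56 ≤ 70
    N16: 10+36 = 46 ≤ 80
    N18: 130+36 = 166 > 150
    N26: 40+36 = 76 ≤ 120
    N4: 10+36 = 46 ≤ 70
Round 2 — N18 trips offline.
  N18 sheds 166 MW to N17, N8: 83 each.
    N17: 50+83 = 133 > 110
    N8: 30+83 = 113 > 100
Round 3 — N17, N8 trip offline.
  N17 sheds 133 MW to N12, N14: 66 each (1 lost).
    N12: 56+66 = 122 > 70
    N14: 80+66 = 146 > 130
  N8 sheds 113 MW to N14, N26, N4: 37 each (2 lost).
    N14: 146+37 = 183 > 130
    N26: 76+37 = 113 ≤ 120
    N4: 46+37 = 83 > 70
Round 4 — N12, N14, N4 trip offline.
  N12 sheds 122 MW: no online neighbours, lost.
  N14 sheds 183 MW: no online neighbours, lost.
  N4 sheds 83 MW: no online neighbours, lost.
No further trips.

4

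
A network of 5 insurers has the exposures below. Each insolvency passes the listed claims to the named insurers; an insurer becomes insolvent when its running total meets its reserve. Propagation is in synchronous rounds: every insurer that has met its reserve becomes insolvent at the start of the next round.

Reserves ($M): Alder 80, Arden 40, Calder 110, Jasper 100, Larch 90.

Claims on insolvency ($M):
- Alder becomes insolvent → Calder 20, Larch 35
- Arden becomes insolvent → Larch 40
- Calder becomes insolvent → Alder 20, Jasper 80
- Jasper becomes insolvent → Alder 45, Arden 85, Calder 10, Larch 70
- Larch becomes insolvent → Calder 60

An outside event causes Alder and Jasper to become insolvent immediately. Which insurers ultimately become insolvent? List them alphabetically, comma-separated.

Round 1 — Alder, Jasper become insolvent (initial).
  Arden: +85 → 85 ≥ 40
  Calder: +20+10 → 30 < 110
  Larch: +35+70 → 105 ≥ 90
Round 2 — Arden, Larch become insolvent.
  Calder: +60 → 90 < 110
No further insolvencies.

Alder, Arden, Jasper, Larch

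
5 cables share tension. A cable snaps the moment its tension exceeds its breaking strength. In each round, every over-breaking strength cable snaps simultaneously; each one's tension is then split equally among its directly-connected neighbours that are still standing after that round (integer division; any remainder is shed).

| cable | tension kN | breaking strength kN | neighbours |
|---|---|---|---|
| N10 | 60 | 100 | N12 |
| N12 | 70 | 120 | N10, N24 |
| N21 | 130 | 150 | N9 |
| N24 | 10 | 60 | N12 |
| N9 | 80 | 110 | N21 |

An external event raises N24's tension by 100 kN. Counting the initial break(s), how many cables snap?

3

Round 1 — N24 at 110 > 60. N24 snaps.
  N24 sheds 110 kN to N12: 110 each.
    N12: 70+110 = 180 > 120
Round 2 — N12 snaps.
  N12 sheds 180 kN to N10: 180 each.
    N10: 60+180 = 240 > 100
Round 3 — N10 snaps.
  N10 sheds 240 kN: no online neighbours, lost.
No further breaks.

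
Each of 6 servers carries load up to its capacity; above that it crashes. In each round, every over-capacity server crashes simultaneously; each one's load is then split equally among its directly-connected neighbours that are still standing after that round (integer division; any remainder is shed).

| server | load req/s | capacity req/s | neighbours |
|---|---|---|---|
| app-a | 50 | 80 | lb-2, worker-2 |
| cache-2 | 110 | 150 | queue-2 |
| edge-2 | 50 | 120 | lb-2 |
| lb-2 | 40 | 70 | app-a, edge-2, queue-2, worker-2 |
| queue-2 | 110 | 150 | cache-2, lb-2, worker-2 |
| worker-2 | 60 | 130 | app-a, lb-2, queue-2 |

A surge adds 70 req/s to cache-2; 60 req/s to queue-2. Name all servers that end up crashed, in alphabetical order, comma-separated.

Round 1 — cache-2 at 180 > 150; queue-2 at 170 > 150. cache-2, queue-2 crash.
  cache-2 sheds 180 req/s: no online neighbours, lost.
  queue-2 sheds 170 req/s to lb-2, worker-2: 85 each.
    lb-2: 40+85 = 125 > 70
    worker-2: 60+85 = 145 > 130
Round 2 — lb-2, worker-2 crash.
  lb-2 sheds 125 req/s to app-a, edge-2: 62 each (1 lost).
    app-a: 50+62 = 112 > 80
    edge-2: 50+62 = 112 ≤ 120
  worker-2 sheds 145 req/s to app-a: 145 each.
    app-a: 112+145 = 257 > 80
Round 3 — app-a crashes.
  app-a sheds 257 req/s: no online neighbours, lost.
No further crashes.

app-a, cache-2, lb-2, queue-2, worker-2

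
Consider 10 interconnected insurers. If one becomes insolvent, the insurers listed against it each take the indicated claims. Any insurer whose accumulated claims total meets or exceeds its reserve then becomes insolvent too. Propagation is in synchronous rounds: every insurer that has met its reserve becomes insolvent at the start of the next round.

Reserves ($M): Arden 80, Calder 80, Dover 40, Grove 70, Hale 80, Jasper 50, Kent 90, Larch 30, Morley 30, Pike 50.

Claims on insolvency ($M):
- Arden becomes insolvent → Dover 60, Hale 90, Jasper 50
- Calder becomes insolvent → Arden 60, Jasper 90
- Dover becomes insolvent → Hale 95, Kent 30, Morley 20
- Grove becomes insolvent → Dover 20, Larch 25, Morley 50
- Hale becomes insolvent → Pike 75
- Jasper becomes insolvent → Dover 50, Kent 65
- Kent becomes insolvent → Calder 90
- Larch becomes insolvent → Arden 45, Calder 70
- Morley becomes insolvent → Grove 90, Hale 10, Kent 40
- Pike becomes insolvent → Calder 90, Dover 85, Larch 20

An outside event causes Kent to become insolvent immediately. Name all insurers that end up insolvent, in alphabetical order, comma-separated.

Calder, Dover, Hale, Jasper, Kent, Pike

Round 1 — Kent becomes insolvent (initial).
  Calder: +90 → 90 ≥ 80
Round 2 — Calder becomes insolvent.
  Arden: +60 → 60 < 80
  Jasper: +90 → 90 ≥ 50
Round 3 — Jasper becomes insolvent.
  Dover: +50 → 50 ≥ 40
Round 4 — Dover becomes insolvent.
  Hale: +95 → 95 ≥ 80
  Morley: +20 → 20 < 30
Round 5 — Hale becomes insolvent.
  Pike: +75 → 75 ≥ 50
Round 6 — Pike becomes insolvent.
  Larch: +20 → 20 < 30
No further insolvencies.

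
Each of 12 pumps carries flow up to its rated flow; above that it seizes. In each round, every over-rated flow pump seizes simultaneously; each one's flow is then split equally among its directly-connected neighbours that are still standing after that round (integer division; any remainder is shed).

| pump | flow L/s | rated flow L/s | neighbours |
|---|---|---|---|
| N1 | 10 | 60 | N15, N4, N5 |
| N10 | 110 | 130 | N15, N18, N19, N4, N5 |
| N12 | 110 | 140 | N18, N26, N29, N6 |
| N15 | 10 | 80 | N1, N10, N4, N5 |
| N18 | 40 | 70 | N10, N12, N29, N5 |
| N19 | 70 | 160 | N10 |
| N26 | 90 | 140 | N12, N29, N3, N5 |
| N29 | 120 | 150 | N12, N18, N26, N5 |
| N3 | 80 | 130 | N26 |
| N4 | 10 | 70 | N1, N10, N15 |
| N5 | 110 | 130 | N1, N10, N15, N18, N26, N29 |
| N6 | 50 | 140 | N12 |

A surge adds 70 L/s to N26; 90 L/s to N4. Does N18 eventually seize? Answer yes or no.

Round 1 — N26 at 160 > 140; N4 at 100 > 70. N26, N4 seize.
  N26 sheds 160 L/s to N12, N29, N3, N5: 40 each.
    N12: 110+40 = 150 > 140
    N29: 120+40 = 160 > 150
    N3: 80+40 = 120 ≤ 130
    N5: 110+40 = 150 > 130
  N4 sheds 100 L/s to N1, N10, N15: 33 each (1 lost).
    N1: 10+33 = 43 ≤ 60
    N10: 110+33 = 143 > 130
    N15: 10+33 = 43 ≤ 80
Round 2 — N10, N12, N29, N5 seize.
  N10 sheds 143 L/s to N15, N18, N19: 47 each (2 lost).
    N15: 43+47 = 90 > 80
    N18: 40+47 = 87 > 70
    N19: 70+47 = 117 ≤ 160
  N12 sheds 150 L/s to N18, N6: 75 each.
    N18: 87+75 = 162 > 70
    N6: 50+75 = 125 ≤ 140
  N29 sheds 160 L/s to N18: 160 each.
    N18: 162+160 = 322 > 70
  N5 sheds 150 L/s to N1, N15, N18: 50 each.
    N1: 43+50 = 93 > 60
    N15: 90+50 = 140 > 80
    N18: 322+50 = 372 > 70
Round 3 — N1, N15, N18 seize.
  N1 sheds 93 L/s: no online neighbours, lost.
  N15 sheds 140 L/s: no online neighbours, lost.
  N18 sheds 372 L/s: no online neighbours, lost.
No further seizures.

yes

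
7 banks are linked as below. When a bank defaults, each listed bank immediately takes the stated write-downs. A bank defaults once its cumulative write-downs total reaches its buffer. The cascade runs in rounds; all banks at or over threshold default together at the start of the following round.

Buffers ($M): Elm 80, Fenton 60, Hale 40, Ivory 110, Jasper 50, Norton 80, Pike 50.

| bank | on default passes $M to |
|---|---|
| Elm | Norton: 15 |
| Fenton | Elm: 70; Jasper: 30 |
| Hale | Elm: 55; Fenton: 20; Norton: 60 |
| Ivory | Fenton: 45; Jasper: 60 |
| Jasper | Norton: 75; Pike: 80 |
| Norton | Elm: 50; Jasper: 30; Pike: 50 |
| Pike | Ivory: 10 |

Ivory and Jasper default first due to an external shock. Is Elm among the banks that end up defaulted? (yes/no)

no

Round 1 — Ivory, Jasper default (initial).
  Fenton: +45 → 45 < 60
  Norton: +75 → 75 < 80
  Pike: +80 → 80 ≥ 50
Round 2 — Pike defaults.
No further defaults.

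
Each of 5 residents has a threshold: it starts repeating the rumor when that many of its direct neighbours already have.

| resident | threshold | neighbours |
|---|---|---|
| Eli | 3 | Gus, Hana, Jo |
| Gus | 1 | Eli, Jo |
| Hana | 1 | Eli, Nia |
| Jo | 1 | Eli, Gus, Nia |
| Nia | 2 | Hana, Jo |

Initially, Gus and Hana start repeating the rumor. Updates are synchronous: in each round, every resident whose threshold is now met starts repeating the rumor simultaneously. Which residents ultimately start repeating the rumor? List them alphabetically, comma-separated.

Eli, Gus, Hana, Jo, Nia

Round 1 — Gus, Hana start repeating the rumor (initial).
Round 2 — checking thresholds:
  Eli: 2 of 3 neighbours < 3, not yet.
  Jo: 1 of 3 neighbours ≥ 1, starts repeating the rumor.
  Nia: 1 of 2 neighbours < 2, not yet.
Round 3 — checking thresholds:
  Eli: 3 of 3 neighbours ≥ 3, starts repeating the rumor.
  Nia: 2 of 2 neighbours ≥ 2, starts repeating the rumor.
Round 4 — no new spreads; cascade stops.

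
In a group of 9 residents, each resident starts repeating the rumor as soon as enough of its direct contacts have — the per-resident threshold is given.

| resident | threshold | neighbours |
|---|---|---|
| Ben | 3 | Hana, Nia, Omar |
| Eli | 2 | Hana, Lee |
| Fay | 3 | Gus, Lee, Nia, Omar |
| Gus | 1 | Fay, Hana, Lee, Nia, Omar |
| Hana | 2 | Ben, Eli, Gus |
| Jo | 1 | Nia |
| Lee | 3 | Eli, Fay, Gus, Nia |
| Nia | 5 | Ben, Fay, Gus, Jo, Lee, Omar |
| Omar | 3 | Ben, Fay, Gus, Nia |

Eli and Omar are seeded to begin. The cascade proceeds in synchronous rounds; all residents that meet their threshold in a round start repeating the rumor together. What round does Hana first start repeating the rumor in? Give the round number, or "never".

3

Round 1 — Eli, Omar start repeating the rumor (initial).
Round 2 — checking thresholds:
  Ben: 1 of 3 neighbours < 3, not yet.
  Fay: 1 of 4 neighbours < 3, not yet.
  Gus: 1 of 5 neighbours ≥ 1, starts repeating the rumor.
  Hana: 1 of 3 neighbours < 2, not yet.
  Lee: 1 of 4 neighbours < 3, not yet.
  Nia: 1 of 6 neighbours < 5, not yet.
Round 3 — checking thresholds:
  Ben: 1 of 3 neighbours < 3, not yet.
  Fay: 2 of 4 neighbours < 3, not yet.
  Hana: 2 of 3 neighbours ≥ 2, starts repeating the rumor.
  Lee: 2 of 4 neighbours < 3, not yet.
  Nia: 2 of 6 neighbours < 5, not yet.
Round 4 — no new spreads; cascade stops.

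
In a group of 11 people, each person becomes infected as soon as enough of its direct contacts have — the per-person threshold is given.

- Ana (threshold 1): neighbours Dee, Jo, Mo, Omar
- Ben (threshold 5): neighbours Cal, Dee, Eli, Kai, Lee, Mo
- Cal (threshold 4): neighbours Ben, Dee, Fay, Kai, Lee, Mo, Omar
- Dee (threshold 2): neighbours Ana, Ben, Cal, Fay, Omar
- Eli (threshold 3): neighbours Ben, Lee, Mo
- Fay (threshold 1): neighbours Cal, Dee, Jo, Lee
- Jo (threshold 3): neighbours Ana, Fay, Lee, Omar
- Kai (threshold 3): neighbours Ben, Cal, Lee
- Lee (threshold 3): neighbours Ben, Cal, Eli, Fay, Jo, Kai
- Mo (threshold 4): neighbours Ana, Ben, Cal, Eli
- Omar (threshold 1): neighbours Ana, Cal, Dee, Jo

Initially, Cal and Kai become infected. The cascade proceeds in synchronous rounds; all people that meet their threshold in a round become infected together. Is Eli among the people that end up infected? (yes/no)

Round 1 — Cal, Kai become infected (initial).
Round 2 — checking thresholds:
  Ben: 2 of 6 neighbours < 5, below threshold.
  Dee: 1 of 5 neighbours < 2, below threshold.
  Fay: 1 of 4 neighbours ≥ 1, becomes infected.
  Lee: 2 of 6 neighbours < 3, below threshold.
  Mo: 1 of 4 neighbours < 4, below threshold.
  Omar: 1 of 4 neighbours ≥ 1, becomes infected.
Round 3 — checking thresholds:
  Ana: 1 of 4 neighbours ≥ 1, becomes infected.
  Ben: 2 of 6 neighbours < 5, below threshold.
  Dee: 3 of 5 neighbours ≥ 2, becomes infected.
  Jo: 2 of 4 neighbours < 3, below threshold.
  Lee: 3 of 6 neighbours ≥ 3, becomes infected.
  Mo: 1 of 4 neighbours < 4, below threshold.
Round 4 — checking thresholds:
  Ben: 4 of 6 neighbours < 5, below threshold.
  Eli: 1 of 3 neighbours < 3, below threshold.
  Jo: 4 of 4 neighbours ≥ 3, becomes infected.
  Mo: 2 of 4 neighbours < 4, below threshold.
Round 5 — no new infections; cascade stops.

no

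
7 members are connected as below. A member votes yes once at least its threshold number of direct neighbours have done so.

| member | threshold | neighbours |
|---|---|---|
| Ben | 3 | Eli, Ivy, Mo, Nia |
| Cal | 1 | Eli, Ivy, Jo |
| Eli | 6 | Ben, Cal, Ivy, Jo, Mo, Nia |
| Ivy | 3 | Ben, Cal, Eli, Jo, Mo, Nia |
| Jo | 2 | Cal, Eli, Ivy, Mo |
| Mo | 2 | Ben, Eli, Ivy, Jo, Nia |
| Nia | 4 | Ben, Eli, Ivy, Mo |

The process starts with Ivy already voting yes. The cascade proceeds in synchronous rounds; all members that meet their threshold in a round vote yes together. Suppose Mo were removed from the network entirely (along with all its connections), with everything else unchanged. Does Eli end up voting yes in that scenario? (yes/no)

no

With Mo removed:
Round 1 — Ivy votes yes (initial).
Round 2 — checking thresholds:
  Ben: 1 of 3 neighbours < 3, holds.
  Cal: 1 of 3 neighbours ≥ 1, votes yes.
  Eli: 1 of 5 neighbours < 6, holds.
  Jo: 1 of 3 neighbours < 2, holds.
  Nia: 1 of 3 neighbours < 4, holds.
Round 3 — checking thresholds:
  Ben: 1 of 3 neighbours < 3, holds.
  Eli: 2 of 5 neighbours < 6, holds.
  Jo: 2 of 3 neighbours ≥ 2, votes yes.
  Nia: 1 of 3 neighbours < 4, holds.
Round 4 — no new yes votes; cascade stops.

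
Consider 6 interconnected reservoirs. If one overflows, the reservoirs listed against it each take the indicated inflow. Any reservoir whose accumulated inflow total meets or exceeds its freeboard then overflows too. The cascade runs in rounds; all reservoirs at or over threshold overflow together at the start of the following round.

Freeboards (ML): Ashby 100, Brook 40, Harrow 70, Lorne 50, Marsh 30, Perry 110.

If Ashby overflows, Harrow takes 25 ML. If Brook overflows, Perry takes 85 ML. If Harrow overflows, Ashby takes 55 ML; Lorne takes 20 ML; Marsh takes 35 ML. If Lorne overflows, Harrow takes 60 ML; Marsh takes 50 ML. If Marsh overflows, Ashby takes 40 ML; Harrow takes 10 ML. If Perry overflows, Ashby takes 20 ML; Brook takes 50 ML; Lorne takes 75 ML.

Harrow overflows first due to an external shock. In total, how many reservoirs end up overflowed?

Round 1 — Harrow overflows (initial).
  Ashby: +55 → 55 < 100
  Lorne: +20 → 20 < 50
  Marsh: +35 → 35 ≥ 30
Round 2 — Marsh overflows.
  Ashby: +40 → 95 < 100
No further overflows.

2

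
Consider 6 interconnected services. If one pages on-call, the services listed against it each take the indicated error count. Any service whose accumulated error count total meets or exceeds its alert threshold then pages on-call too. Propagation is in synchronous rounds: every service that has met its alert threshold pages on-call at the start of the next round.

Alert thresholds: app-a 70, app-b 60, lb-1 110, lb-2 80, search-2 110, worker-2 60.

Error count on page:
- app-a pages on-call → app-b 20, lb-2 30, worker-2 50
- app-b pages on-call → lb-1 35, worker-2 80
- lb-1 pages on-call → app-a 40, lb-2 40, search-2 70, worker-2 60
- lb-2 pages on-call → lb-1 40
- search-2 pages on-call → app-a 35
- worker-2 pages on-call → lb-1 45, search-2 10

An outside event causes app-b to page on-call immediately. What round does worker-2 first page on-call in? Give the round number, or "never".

2

Round 1 — app-b pages on-call (initial).
  lb-1: +35 → 35 < 110
  worker-2: +80 → 80 ≥ 60
Round 2 — worker-2 pages on-call.
  lb-1: +45 → 80 < 110
  search-2: +10 → 10 < 110
No further pages.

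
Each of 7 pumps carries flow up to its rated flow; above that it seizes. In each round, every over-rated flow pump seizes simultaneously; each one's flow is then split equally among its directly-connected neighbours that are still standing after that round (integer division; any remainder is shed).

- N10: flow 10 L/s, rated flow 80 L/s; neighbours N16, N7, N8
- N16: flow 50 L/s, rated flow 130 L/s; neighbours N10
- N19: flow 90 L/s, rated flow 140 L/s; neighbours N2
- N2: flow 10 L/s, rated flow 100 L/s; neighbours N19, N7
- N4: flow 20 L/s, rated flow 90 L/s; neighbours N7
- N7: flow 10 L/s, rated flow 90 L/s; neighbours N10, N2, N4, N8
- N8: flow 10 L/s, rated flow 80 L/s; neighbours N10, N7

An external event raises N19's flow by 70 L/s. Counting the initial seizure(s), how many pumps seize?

Round 1 — N19 at 160 > 140. N19 seizes.
  N19 sheds 160 L/s to N2: 160 each.
    N2: 10+160 = 170 > 100
Round 2 — N2 seizes.
  N2 sheds 170 L/s to N7: 170 each.
    N7: 10+170 = 180 > 90
Round 3 — N7 seizes.
  N7 sheds 180 L/s to N10, N4, N8: 60 each.
    N10: 10+60 = 70 ≤ 80
    N4: 20+60 = 80 ≤ 90
    N8: 10+60 = 70 ≤ 80
No further seizures.

3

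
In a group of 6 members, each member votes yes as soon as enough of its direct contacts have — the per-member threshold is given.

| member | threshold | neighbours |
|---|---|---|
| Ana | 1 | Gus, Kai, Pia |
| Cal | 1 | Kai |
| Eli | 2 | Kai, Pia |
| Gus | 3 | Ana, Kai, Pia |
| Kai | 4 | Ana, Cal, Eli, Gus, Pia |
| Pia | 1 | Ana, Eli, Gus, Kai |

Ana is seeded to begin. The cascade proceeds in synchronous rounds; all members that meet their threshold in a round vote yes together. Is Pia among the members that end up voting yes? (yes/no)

yes

Round 1 — Ana votes yes (initial).
Round 2 — checking thresholds:
  Gus: 1 of 3 neighbours < 3, holds.
  Kai: 1 of 5 neighbours < 4, holds.
  Pia: 1 of 4 neighbours ≥ 1, votes yes.
Round 3 — no new yes votes; cascade stops.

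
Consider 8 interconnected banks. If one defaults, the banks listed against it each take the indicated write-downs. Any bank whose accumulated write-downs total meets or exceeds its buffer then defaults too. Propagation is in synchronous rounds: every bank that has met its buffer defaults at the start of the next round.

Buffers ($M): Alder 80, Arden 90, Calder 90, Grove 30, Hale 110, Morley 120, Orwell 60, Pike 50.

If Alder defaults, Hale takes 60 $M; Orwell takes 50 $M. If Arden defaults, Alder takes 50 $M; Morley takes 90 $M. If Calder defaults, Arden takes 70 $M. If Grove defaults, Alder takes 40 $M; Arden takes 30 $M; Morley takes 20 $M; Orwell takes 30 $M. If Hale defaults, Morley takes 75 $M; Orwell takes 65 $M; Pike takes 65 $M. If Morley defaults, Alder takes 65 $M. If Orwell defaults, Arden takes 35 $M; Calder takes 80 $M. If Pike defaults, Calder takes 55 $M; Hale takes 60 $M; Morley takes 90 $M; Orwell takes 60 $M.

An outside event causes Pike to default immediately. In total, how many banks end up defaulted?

7

Round 1 — Pike defaults (initial).
  Calder: +55 → 55 < 90
  Hale: +60 → 60 < 110
  Morley: +90 → 90 < 120
  Orwell: +60 → 60 ≥ 60
Round 2 — Orwell defaults.
  Arden: +35 → 35 < 90
  Calder: +80 → 135 ≥ 90
Round 3 — Calder defaults.
  Arden: +70 → 105 ≥ 90
Round 4 — Arden defaults.
  Alder: +50 → 50 < 80
  Morley: +90 → 180 ≥ 120
Round 5 — Morley defaults.
  Alder: +65 → 115 ≥ 80
Round 6 — Alder defaults.
  Hale: +60 → 120 ≥ 110
Round 7 — Hale defaults.
No further defaults.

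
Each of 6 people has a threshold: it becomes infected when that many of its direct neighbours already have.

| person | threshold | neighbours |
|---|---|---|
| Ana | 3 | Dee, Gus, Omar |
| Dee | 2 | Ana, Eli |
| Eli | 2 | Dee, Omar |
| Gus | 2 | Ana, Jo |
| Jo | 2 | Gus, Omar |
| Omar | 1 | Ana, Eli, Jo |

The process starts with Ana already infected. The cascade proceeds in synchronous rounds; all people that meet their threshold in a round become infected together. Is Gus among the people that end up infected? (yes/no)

no

Round 1 — Ana becomes infected (initial).
Round 2 — checking thresholds:
  Dee: 1 of 2 neighbours < 2, holds.
  Gus: 1 of 2 neighbours < 2, holds.
  Omar: 1 of 3 neighbours ≥ 1, becomes infected.
Round 3 — no new infections; cascade stops.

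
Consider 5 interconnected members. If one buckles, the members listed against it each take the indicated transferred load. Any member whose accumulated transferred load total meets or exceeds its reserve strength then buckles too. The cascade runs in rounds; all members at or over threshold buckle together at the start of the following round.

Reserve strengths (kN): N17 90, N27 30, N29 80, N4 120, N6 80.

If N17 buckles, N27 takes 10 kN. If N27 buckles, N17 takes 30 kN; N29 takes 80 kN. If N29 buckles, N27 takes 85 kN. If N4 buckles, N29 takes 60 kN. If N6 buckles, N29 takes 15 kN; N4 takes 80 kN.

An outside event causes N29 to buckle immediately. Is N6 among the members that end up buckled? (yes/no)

Round 1 — N29 buckles (initial).
  N27: +85 → 85 ≥ 30
Round 2 — N27 buckles.
  N17: +30 → 30 < 90
No further bucklings.

no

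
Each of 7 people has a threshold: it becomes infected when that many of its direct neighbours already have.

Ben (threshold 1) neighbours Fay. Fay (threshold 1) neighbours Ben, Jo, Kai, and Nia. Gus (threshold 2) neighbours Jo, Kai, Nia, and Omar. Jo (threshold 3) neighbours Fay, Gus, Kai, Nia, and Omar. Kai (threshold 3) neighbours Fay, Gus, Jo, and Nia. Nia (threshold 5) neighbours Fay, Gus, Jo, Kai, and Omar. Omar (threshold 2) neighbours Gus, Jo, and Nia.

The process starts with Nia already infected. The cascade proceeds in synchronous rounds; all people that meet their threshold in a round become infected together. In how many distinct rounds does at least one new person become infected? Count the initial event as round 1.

3

Round 1 — Nia becomes infected (initial).
Round 2 — checking thresholds:
  Fay: 1 of 4 neighbours ≥ 1, becomes infected.
  Gus: 1 of 4 neighbours < 2, below threshold.
  Jo: 1 of 5 neighbours < 3, below threshold.
  Kai: 1 of 4 neighbours < 3, below threshold.
  Omar: 1 of 3 neighbours < 2, below threshold.
Round 3 — checking thresholds:
  Ben: 1 of 1 neighbours ≥ 1, becomes infected.
  Gus: 1 of 4 neighbours < 2, below threshold.
  Jo: 2 of 5 neighbours < 3, below threshold.
  Kai: 2 of 4 neighbours < 3, below threshold.
  Omar: 1 of 3 neighbours < 2, below threshold.
Round 4 — no new infections; cascade stops.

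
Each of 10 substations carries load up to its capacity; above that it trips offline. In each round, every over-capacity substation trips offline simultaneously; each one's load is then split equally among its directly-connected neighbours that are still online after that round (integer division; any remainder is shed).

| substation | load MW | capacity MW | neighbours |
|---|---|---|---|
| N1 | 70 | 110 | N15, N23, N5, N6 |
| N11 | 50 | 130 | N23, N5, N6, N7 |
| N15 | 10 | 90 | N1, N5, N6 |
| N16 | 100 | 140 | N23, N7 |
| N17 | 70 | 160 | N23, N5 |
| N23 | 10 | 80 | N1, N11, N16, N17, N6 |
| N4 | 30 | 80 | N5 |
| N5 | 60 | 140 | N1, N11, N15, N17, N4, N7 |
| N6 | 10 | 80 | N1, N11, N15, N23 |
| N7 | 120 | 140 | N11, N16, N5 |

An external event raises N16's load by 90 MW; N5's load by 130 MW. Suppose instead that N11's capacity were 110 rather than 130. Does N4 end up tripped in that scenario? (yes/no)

With N11's capacity at 110:
Round 1 — N16 at 190 > 140; N5 at 190 > 140. N16, N5 trip offline.
  N16 sheds 190 MW to N23, N7: 95 each.
    N23: 10+95 = 105 > 80
    N7: 120+95 = 215 > 140
  N5 sheds 190 MW to N1, N11, N15, N17, N4, N7: 31 each (4 lost).
    N1: 70+31 = 101 ≤ 110
    N11: 50+31 = 81 ≤ 110
    N15: 10+31 = 41 ≤ 90
    N17: 70+31 = 101 ≤ 160
    N4: 30+31 = 61 ≤ 80
    N7: 215+31 = 246 > 140
Round 2 — N23, N7 trip offline.
  N23 sheds 105 MW to N1, N11, N17, N6: 26 each (1 lost).
    N1: 101+26 = 127 > 110
    N11: 81+26 = 107 ≤ 110
    N17: 101+26 = 127 ≤ 160
    N6: 10+26 = 36 ≤ 80
  N7 sheds 246 MW to N11: 246 each.
    N11: 107+246 = 353 > 110
Round 3 — N1, N11 trip offline.
  N1 sheds 127 MW to N15, N6: 63 each (1 lost).
    N15: 41+63 = 104 > 90
    N6: 36+63 = 99 > 80
  N11 sheds 353 MW to N6: 353 each.
    N6: 99+353 = 452 > 80
Round 4 — N15, N6 trip offline.
  N15 sheds 104 MW: no online neighbours, lost.
  N6 sheds 452 MW: no online neighbours, lost.
No further trips.

no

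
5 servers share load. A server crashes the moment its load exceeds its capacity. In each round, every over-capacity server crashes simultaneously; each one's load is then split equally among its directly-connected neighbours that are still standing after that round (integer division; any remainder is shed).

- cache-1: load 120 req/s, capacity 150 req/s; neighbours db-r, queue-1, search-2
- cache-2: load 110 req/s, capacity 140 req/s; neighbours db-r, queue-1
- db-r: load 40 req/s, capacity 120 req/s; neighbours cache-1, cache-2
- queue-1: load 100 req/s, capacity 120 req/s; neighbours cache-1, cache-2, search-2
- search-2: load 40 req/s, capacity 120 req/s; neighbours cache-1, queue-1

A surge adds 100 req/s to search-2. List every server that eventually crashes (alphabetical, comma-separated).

Round 1 — search-2 at 140 > 120. search-2 crashes.
  search-2 sheds 140 req/s to cache-1, queue-1: 70 each.
    cache-1: 120+70 = 190 > 150
    queue-1: 100+70 = 170 > 120
Round 2 — cache-1, queue-1 crash.
  cache-1 sheds 190 req/s to db-r: 190 each.
    db-r: 40+190 = 230 > 120
  queue-1 sheds 170 req/s to cache-2: 170 each.
    cache-2: 110+170 = 280 > 140
Round 3 — cache-2, db-r crash.
  cache-2 sheds 280 req/s: no online neighbours, lost.
  db-r sheds 230 req/s: no online neighbours, lost.
No further crashes.

cache-1, cache-2, db-r, queue-1, search-2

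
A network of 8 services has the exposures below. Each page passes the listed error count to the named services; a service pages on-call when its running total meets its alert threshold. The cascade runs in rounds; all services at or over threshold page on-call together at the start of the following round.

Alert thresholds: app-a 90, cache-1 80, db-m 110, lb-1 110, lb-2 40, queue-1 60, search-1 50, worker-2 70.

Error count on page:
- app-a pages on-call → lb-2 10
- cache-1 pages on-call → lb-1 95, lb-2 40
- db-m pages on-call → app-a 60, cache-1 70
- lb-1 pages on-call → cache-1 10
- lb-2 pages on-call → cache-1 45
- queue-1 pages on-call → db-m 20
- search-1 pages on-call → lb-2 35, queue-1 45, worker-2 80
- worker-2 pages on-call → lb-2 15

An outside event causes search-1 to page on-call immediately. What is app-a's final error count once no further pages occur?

Round 1 — search-1 pages on-call (initial).
  lb-2: +35 → 35 < 40
  queue-1: +45 → 45 < 60
  worker-2: +80 → 80 ≥ 70
Round 2 — worker-2 pages on-call.
  lb-2: +15 → 50 ≥ 40
Round 3 — lb-2 pages on-call.
  cache-1: +45 → 45 < 80
No further pages.

0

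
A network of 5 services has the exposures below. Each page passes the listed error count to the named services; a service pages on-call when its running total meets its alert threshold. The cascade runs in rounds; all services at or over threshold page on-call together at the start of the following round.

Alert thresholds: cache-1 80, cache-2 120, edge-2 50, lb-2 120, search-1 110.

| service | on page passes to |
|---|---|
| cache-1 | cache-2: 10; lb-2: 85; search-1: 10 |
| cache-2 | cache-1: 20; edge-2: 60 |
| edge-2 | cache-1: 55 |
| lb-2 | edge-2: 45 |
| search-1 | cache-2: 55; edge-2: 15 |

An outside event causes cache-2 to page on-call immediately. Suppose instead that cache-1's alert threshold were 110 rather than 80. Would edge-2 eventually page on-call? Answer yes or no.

yes

With cache-1's alert threshold at 110:
Round 1 — cache-2 pages on-call (initial).
  cache-1: +20 → 20 < 110
  edge-2: +60 → 60 ≥ 50
Round 2 — edge-2 pages on-call.
  cache-1: +55 → 75 < 110
No further pages.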